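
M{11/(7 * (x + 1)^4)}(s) 11 * gamma(s) * gamma(4 - s)/42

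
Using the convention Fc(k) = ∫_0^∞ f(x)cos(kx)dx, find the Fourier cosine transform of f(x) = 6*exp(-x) 6/(k^2 + 1)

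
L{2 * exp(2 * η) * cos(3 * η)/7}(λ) 2 * (λ - 2)/(7 * ((λ - 2)^2 + 9))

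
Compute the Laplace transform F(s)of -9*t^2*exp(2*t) -18/(s - 2)^3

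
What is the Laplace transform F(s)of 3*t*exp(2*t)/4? 3/(4*(s - 2)^2)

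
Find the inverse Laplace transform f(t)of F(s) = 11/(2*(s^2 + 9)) 11*sin(3*t)/6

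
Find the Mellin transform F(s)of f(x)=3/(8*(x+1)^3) 3*pi*(s - 2)*(s - 1)/(16*sin(pi*s))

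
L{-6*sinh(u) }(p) -6/(p^2 - 1) 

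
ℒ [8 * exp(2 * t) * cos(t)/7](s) 8 * (s - 2)/(7 * ((s - 2)^2 + 1))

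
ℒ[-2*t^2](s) -4/s^3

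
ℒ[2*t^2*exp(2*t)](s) 4/(s - 2)^3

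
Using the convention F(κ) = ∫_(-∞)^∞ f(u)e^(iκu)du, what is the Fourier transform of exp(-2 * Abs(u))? 4/(κ^2 + 4)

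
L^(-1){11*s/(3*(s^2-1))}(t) 11*cosh(t)/3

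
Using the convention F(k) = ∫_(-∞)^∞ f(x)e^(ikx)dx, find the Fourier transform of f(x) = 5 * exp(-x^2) 5 * sqrt(pi) * exp(-k^2/4)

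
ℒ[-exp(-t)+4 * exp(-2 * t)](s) 4/(s+2) - 1/(s+1)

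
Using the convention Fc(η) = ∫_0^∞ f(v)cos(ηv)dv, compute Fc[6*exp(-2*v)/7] 12/(7*(η^2 + 4))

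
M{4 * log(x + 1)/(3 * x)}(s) -4 * pi * csc(pi * s)/(3 * s - 3)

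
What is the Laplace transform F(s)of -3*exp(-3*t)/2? -3/(2*s + 6)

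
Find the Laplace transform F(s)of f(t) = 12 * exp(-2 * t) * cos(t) 12 * (s + 2)/((s + 2)^2 + 1)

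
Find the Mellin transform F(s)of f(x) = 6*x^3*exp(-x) 6*gamma(s + 3)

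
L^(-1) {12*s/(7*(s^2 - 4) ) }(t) 12*cosh(2*t) /7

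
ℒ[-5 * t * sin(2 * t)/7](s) -20 * s/(7 * (s^2 + 4)^2)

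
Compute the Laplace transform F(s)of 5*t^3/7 30/(7*s^4)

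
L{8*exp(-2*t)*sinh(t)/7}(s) 8/(7*((s + 2)^2-1))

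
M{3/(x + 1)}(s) 3*pi*csc(pi*s)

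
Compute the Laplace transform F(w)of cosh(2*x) w/(w^2 - 4)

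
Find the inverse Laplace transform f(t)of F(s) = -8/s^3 -4*t^2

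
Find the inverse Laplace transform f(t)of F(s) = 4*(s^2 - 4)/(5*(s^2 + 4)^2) 4*t*cos(2*t)/5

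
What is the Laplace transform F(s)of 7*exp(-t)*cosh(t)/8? 7*(s + 1)/(8*s*(s + 2))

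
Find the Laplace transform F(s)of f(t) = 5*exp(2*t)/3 5/(3*(s - 2))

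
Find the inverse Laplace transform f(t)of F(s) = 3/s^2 3 * t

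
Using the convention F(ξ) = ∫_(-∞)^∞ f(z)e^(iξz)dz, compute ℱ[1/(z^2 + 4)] pi*exp(-2*Abs(ξ))/2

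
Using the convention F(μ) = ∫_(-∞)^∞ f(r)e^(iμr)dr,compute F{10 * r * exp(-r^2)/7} 5 * I * sqrt(pi) * μ * exp(-μ^2/4)/7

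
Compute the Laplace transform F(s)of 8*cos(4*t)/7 8*s/(7*(s^2 + 16))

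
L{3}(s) 3/s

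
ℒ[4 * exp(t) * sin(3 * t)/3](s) 4/((s - 1)^2+9)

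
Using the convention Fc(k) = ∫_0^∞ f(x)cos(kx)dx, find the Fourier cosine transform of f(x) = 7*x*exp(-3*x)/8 7*(9 - k^2)/(8*(k^2 + 9)^2)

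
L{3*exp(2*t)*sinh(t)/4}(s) 3/(4*((s - 2)^2-1))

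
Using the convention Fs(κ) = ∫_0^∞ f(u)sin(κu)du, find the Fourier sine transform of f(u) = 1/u pi/2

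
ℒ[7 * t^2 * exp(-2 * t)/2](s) 7/(s+2)^3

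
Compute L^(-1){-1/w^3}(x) -x^2/2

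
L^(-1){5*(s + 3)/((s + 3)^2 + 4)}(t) 5*exp(-3*t)*cos(2*t)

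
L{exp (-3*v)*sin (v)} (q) 1/ ( (q + 3)^2 + 1)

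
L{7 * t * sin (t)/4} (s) 7 * s/ (2 * (s^2 + 1)^2)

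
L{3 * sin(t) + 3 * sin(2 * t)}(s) 6/(s^2 + 4) + 3/(s^2 + 1)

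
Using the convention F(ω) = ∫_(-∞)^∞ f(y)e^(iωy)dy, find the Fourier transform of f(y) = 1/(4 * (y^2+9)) pi * exp(-3 * Abs(ω))/12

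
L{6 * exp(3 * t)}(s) 6/(s - 3)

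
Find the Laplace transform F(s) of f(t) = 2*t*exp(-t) 2/(s + 1) ^2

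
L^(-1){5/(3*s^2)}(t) 5*t/3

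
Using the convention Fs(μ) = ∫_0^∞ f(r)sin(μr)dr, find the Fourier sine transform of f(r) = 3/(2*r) 3*pi/4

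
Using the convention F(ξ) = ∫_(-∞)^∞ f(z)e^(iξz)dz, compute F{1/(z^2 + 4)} pi*exp(-2*Abs(ξ))/2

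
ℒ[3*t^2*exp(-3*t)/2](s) 3/(s + 3)^3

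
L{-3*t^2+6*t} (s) 6/s^2-6/s^3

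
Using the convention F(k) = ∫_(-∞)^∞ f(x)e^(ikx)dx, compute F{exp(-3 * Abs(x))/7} 6/(7 * (k^2 + 9))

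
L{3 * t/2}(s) 3/(2 * s^2)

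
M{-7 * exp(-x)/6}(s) -7 * gamma(s)/6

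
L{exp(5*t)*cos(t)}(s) (s - 5)/((s - 5)^2+1)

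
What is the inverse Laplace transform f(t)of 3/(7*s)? 3/7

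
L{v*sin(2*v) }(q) 4*q/(q^2+4) ^2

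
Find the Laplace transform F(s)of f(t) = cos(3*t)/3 s/(3*(s^2 + 9))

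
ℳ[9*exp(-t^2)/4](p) 9*gamma(p/2)/8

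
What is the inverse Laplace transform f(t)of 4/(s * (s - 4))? 2 * exp(2 * t) * sinh(2 * t)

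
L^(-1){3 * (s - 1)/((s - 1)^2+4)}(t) 3 * exp(t) * cos(2 * t)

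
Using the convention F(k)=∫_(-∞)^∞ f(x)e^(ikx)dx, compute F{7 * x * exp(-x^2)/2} 7 * I * sqrt(pi) * k * exp(-k^2/4)/4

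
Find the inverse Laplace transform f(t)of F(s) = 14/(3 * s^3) 7 * t^2/3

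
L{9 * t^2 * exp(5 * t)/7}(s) 18/(7 * (s - 5)^3)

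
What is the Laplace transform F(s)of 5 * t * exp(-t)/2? 5/(2 * (s + 1)^2)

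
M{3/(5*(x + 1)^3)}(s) 3*pi*(s - 2)*(s - 1)/(10*sin(pi*s))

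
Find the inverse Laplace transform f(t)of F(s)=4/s 4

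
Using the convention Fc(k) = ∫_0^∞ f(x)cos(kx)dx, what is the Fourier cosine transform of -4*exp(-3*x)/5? -12/(5*k^2 + 45)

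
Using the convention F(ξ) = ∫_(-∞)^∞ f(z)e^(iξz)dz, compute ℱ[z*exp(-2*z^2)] sqrt(2)*I*sqrt(pi)*ξ*exp(-ξ^2/8)/8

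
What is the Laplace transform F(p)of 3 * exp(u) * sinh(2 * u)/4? 3/(2 * ((p - 1)^2-4))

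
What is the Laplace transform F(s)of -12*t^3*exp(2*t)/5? -72/(5*(s - 2)^4)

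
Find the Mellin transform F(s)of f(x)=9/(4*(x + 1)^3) 9*pi*(s - 2)*(s - 1)/(8*sin(pi*s))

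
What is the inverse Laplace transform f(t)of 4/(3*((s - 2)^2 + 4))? 2*exp(2*t)*sin(2*t)/3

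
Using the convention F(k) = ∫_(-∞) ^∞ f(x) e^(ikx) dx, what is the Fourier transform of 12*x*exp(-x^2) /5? 6*I*sqrt(pi)*k*exp(-k^2/4) /5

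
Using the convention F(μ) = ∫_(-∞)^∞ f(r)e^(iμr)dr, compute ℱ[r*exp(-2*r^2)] sqrt(2)*I*sqrt(pi)*μ*exp(-μ^2/8)/8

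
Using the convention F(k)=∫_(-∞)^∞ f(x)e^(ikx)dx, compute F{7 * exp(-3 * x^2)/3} 7 * sqrt(3) * sqrt(pi) * exp(-k^2/12)/9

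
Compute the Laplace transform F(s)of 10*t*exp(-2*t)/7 10/(7*(s + 2)^2)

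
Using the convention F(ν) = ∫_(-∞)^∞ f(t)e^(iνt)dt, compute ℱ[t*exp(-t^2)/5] I*sqrt(pi)*ν*exp(-ν^2/4)/10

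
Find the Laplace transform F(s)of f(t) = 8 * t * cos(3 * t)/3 8 * (s^2 - 9)/(3 * (s^2+9)^2)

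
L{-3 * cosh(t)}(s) -3 * s/(s^2 - 1)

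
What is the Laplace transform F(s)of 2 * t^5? 240/s^6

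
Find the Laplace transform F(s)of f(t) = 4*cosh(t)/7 4*s/(7*(s^2 - 1))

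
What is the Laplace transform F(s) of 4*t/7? 4/(7*s^2) 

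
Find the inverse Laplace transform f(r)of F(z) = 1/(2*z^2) r/2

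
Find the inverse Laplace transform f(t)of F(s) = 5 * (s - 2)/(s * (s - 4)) 5 * exp(2 * t) * cosh(2 * t)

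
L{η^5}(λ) 120/λ^6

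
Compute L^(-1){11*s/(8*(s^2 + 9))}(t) 11*cos(3*t)/8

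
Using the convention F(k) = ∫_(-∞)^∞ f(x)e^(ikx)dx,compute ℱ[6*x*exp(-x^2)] 3*I*sqrt(pi)*k*exp(-k^2/4)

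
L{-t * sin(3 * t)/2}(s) -3 * s/(s^2 + 9)^2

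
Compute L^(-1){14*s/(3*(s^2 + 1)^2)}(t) 7*t*sin(t)/3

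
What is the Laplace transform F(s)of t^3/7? 6/(7*s^4)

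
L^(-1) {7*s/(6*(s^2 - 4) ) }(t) 7*cosh(2*t) /6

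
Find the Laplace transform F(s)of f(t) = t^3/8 3/(4*s^4)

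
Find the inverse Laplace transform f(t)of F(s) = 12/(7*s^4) 2*t^3/7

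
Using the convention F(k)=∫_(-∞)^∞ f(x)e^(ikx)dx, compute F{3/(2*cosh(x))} 3*pi/(2*cosh(pi*k/2))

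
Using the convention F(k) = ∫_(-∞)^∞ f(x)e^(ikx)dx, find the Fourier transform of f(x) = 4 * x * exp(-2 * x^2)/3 sqrt(2) * I * sqrt(pi) * k * exp(-k^2/8)/6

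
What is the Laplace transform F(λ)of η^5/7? 120/(7 * λ^6)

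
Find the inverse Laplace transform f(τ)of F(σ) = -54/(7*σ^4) -9*τ^3/7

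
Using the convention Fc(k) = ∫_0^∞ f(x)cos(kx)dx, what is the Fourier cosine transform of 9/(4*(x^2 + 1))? 9*pi*exp(-k)/8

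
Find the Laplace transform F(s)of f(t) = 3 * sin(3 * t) 9/(s^2 + 9)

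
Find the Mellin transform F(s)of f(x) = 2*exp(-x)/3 2*gamma(s)/3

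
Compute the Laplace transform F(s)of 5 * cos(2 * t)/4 5 * s/(4 * (s^2 + 4))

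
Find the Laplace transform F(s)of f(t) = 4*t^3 24/s^4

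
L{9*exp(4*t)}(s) 9/(s - 4)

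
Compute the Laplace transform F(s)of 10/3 10/(3*s)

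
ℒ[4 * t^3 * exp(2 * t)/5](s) 24/(5 * (s - 2)^4)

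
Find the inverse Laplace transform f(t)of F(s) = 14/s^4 7*t^3/3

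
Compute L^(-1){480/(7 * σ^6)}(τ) 4 * τ^5/7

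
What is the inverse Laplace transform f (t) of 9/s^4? 3*t^3/2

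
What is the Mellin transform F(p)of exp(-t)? gamma(p)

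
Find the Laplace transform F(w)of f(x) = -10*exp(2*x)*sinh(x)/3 -10/(3*(w - 2)^2 - 3)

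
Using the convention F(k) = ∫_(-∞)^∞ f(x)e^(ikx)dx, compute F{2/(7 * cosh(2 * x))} pi/(7 * cosh(pi * k/4))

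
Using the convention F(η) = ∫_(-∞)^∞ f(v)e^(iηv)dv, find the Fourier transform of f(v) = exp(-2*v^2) sqrt(2)*sqrt(pi)*exp(-η^2/8)/2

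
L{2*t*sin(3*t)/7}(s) 12*s/(7*(s^2 + 9)^2)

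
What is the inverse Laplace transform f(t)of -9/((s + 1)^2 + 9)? -3*exp(-t)*sin(3*t)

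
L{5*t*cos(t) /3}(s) 5*(s^2-1) /(3*(s^2 + 1) ^2) 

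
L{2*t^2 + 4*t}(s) 4/s^3 + 4/s^2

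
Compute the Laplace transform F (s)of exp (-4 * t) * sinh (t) 1/ ( (s+4)^2 - 1)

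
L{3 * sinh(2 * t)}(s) 6/(s^2 - 4)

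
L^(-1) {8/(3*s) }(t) 8/3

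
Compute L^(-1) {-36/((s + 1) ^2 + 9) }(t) -12*exp(-t)*sin(3*t) 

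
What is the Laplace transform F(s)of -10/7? -10/(7*s)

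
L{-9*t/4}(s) -9/(4*s^2)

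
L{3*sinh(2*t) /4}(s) 3/(2*(s^2 - 4) ) 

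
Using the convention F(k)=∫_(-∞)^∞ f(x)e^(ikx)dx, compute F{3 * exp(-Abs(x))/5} 6/(5 * (k^2 + 1))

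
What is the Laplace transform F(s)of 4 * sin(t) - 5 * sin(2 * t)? 4/(s^2 + 1) - 10/(s^2 + 4)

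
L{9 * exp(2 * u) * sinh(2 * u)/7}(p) 18/(7 * p * (p - 4))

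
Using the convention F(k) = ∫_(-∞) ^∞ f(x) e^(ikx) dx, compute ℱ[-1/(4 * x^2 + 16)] -pi * exp(-2 * Abs(k) ) /8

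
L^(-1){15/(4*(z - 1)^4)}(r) 5*r^3*exp(r)/8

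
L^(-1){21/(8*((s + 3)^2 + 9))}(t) 7*exp(-3*t)*sin(3*t)/8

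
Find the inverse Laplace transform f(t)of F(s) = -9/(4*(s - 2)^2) -9*t*exp(2*t)/4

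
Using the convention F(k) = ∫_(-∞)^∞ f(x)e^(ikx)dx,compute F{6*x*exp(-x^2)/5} 3*I*sqrt(pi)*k*exp(-k^2/4)/5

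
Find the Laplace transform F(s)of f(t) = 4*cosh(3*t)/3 4*s/(3*(s^2 - 9))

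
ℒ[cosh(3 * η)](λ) λ/(λ^2-9)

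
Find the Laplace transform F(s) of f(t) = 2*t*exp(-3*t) 2/(s+3) ^2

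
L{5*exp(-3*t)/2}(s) 5/(2*(s + 3))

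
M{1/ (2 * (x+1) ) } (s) pi * csc (pi * s) /2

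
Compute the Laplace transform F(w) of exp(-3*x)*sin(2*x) 2/((w + 3) ^2 + 4) 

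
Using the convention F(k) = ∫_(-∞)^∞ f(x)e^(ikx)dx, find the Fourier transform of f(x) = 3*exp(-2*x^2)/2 3*sqrt(2)*sqrt(pi)*exp(-k^2/8)/4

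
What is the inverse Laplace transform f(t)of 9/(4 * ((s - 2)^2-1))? 9 * exp(2 * t) * sinh(t)/4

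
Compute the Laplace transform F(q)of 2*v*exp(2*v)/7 2/(7*(q - 2)^2)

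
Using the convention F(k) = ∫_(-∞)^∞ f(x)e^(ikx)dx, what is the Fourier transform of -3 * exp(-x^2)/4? -3 * sqrt(pi) * exp(-k^2/4)/4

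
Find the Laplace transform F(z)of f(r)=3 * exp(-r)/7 3/(7 * (z + 1))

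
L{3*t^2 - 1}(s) 6/s^3 - 1/s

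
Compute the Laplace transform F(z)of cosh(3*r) z/(z^2 - 9)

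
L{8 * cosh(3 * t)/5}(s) 8 * s/(5 * (s^2 - 9))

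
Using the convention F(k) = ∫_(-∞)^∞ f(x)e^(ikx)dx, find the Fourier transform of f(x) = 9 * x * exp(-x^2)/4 9 * I * sqrt(pi) * k * exp(-k^2/4)/8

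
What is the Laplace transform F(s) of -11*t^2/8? -11/(4*s^3) 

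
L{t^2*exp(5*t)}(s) 2/(s - 5)^3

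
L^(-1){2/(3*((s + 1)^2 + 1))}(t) 2*exp(-t)*sin(t)/3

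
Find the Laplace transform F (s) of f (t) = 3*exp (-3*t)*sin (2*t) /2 3/ ( (s + 3) ^2 + 4) 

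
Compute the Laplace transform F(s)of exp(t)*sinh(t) 1/(s*(s - 2))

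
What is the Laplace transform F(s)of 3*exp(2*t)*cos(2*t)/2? 3*(s - 2)/(2*((s - 2)^2 + 4))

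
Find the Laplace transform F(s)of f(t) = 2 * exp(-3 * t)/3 2/(3 * (s + 3))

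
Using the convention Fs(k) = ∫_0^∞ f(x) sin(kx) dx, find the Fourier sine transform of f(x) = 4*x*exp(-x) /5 8*k/(5*(k^2 + 1) ^2) 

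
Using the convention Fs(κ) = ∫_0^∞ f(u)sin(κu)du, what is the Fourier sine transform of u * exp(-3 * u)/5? 6 * κ/(5 * (κ^2+9)^2)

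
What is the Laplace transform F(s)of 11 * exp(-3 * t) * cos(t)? 11 * (s + 3)/((s + 3)^2 + 1)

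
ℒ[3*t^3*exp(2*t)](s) 18/(s - 2)^4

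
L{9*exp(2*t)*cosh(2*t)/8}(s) 9*(s - 2)/(8*s*(s - 4))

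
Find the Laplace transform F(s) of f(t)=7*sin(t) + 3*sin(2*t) 7/(s^2 + 1) + 6/(s^2 + 4) 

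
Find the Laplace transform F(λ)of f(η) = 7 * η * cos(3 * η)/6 7 * (λ^2 - 9)/(6 * (λ^2 + 9)^2)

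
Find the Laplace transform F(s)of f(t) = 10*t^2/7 20/(7*s^3)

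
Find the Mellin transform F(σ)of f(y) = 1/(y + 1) pi*csc(pi*σ)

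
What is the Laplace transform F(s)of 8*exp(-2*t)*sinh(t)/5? 8/(5*((s + 2)^2 - 1))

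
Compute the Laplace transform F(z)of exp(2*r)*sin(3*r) 3/((z - 2)^2 + 9)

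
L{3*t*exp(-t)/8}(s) 3/(8*(s + 1)^2)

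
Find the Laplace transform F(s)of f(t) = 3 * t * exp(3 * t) 3/(s - 3)^2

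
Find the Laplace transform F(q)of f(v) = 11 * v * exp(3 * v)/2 11/(2 * (q - 3)^2)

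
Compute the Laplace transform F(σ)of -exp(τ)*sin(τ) -1/((σ - 1)^2 + 1)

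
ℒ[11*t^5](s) 1320/s^6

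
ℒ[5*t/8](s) 5/(8*s^2)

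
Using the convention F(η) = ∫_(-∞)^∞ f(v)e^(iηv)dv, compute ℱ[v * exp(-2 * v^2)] sqrt(2) * I * sqrt(pi) * η * exp(-η^2/8)/8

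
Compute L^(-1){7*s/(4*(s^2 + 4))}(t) 7*cos(2*t)/4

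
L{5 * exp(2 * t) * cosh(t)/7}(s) 5 * (s - 2)/(7 * ((s - 2)^2 - 1))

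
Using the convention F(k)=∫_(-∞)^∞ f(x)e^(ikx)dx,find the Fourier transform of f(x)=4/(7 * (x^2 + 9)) 4 * pi * exp(-3 * Abs(k))/21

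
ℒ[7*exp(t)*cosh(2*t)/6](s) 7*(s - 1)/(6*((s - 1)^2 - 4))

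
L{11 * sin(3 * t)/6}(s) 11/(2 * (s^2 + 9))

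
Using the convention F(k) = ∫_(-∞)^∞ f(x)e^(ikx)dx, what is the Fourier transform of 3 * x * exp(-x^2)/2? 3 * I * sqrt(pi) * k * exp(-k^2/4)/4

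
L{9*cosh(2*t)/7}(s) 9*s/(7*(s^2 - 4))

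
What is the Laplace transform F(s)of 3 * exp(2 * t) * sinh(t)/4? 3/(4 * ((s - 2)^2 - 1))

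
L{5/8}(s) 5/(8 * s)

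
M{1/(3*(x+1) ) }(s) pi*csc(pi*s) /3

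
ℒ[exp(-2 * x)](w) 1/(w + 2) 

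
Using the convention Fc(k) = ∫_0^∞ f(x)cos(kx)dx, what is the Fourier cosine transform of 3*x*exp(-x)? 3*(1 - k^2)/(k^2 + 1)^2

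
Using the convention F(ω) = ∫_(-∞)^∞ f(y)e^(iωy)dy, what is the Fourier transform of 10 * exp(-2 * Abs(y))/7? 40/(7 * (ω^2 + 4))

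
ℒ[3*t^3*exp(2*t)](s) 18/(s - 2)^4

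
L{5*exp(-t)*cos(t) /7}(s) 5*(s + 1) /(7*((s + 1) ^2 + 1) ) 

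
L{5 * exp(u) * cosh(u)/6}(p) 5 * (p - 1)/(6 * p * (p - 2))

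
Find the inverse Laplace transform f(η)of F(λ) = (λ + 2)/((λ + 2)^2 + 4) exp(-2 * η) * cos(2 * η)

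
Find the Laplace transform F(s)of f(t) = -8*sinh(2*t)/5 -16/(5*s^2-20)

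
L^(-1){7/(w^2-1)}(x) 7 * sinh(x)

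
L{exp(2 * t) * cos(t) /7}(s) (s - 2) /(7 * ((s - 2) ^2 + 1) ) 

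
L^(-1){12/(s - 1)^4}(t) 2*t^3*exp(t)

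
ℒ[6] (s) 6/s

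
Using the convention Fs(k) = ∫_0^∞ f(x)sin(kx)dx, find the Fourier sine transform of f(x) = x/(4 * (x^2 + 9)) pi * exp(-3 * k)/8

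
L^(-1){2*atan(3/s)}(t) 2*sin(3*t)/t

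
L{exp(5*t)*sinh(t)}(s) 1/((s - 5)^2-1)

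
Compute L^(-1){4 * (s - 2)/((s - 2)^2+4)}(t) 4 * exp(2 * t) * cos(2 * t)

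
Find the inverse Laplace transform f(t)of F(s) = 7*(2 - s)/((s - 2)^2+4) -7*exp(2*t)*cos(2*t)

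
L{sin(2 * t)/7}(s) 2/(7 * (s^2 + 4))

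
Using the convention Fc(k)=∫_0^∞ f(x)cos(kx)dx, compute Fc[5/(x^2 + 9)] 5 * pi * exp(-3 * k)/6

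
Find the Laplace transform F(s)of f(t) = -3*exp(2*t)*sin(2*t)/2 -3/((s - 2)^2 + 4)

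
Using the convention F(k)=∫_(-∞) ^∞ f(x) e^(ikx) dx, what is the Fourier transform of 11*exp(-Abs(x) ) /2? 11/(k^2 + 1) 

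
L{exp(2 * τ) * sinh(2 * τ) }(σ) 2/(σ * (σ - 4) ) 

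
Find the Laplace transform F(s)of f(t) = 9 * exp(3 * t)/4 9/(4 * (s - 3))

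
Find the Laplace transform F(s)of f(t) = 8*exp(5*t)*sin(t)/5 8/(5*((s - 5)^2 + 1))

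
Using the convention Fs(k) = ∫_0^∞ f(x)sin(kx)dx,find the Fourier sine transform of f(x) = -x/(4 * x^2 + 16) -pi * exp(-2 * k)/8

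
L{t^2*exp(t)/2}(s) (s - 1)^(-3)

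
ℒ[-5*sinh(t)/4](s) -5/(4*s^2-4)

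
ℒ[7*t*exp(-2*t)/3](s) 7/(3*(s + 2)^2)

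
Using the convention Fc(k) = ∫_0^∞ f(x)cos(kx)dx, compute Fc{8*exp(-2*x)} 16/(k^2 + 4)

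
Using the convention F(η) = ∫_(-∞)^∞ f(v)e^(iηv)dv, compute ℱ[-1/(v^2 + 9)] -pi*exp(-3*Abs(η))/3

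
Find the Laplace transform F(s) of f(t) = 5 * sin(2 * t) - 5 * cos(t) 10/(s^2 + 4) - 5 * s/(s^2 + 1) 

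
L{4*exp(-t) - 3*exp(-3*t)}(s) 4/(s + 1) - 3/(s + 3)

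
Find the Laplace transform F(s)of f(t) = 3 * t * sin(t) 6 * s/(s^2 + 1)^2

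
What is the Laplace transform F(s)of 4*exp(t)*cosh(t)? 4*(s - 1)/(s*(s - 2))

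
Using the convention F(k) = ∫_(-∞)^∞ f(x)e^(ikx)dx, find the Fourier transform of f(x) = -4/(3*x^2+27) -4*pi*exp(-3*Abs(k))/9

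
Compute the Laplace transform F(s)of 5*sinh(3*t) 15/(s^2 - 9)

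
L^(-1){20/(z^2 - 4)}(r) 10*sinh(2*r)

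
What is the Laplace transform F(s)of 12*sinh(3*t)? 36/(s^2-9)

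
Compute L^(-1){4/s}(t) 4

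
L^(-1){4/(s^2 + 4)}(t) 2*sin(2*t)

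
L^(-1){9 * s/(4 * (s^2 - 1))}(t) 9 * cosh(t)/4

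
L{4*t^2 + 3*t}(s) 3/s^2 + 8/s^3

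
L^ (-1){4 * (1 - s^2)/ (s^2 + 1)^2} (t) -4 * t * cos (t)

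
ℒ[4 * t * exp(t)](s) 4/(s - 1)^2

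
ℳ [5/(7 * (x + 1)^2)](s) -5 * pi * (s - 1)/(7 * sin(pi * s))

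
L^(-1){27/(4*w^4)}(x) 9*x^3/8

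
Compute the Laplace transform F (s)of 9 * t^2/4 9/ (2 * s^3)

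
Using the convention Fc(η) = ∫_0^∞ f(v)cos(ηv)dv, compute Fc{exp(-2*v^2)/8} sqrt(2)*sqrt(pi)*exp(-η^2/8)/32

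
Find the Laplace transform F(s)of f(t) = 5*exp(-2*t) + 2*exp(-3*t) 5/(s + 2) + 2/(s + 3)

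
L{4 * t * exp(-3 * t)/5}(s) 4/(5 * (s + 3)^2)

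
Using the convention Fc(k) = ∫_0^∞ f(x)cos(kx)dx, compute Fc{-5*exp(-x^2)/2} -5*sqrt(pi)*exp(-k^2/4)/4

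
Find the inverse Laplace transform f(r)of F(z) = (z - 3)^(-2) r*exp(3*r)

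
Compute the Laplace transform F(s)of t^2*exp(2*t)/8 1/(4*(s - 2)^3)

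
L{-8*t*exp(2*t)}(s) -8/(s - 2)^2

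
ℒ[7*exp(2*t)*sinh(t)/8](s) 7/(8*((s - 2)^2 - 1))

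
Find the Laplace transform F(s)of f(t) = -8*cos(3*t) -8*s/(s^2 + 9)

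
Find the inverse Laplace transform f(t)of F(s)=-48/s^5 -2*t^4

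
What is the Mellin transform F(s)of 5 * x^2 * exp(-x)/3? 5 * gamma(s+2)/3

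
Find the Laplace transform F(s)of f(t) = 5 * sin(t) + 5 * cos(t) 5/(s^2 + 1) + 5 * s/(s^2 + 1)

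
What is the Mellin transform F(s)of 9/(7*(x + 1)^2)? -9*pi*(s - 1)/(7*sin(pi*s))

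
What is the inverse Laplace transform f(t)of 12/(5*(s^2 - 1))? 12*sinh(t)/5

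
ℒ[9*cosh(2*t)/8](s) 9*s/(8*(s^2 - 4))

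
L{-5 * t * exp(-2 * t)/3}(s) -5/(3 * (s + 2)^2)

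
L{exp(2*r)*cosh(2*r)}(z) (z - 2)/(z*(z - 4))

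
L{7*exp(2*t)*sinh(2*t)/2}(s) 7/(s*(s - 4))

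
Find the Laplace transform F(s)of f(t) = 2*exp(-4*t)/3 2/(3*(s+4))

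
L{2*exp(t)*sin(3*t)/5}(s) 6/(5*((s - 1)^2 + 9))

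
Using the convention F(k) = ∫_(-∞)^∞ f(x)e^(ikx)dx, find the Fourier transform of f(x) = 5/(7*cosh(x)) 5*pi/(7*cosh(pi*k/2))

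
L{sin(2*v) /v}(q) atan(2/q) 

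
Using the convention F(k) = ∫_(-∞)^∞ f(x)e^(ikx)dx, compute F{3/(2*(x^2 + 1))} 3*pi*exp(-Abs(k))/2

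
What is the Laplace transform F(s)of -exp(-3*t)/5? -1/(5*s + 15)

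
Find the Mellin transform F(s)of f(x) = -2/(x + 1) -2*pi*csc(pi*s)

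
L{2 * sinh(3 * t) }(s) 6/(s^2 - 9) 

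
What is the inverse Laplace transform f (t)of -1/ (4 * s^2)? -t/4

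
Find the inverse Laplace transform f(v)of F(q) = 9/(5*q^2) 9*v/5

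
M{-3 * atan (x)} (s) 3 * pi * sec (pi * s/2)/ (2 * s)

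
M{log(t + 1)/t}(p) -pi * csc(pi * p)/(p - 1)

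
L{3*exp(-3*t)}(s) 3/(s + 3)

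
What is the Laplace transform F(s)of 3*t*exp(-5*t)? 3/(s+5)^2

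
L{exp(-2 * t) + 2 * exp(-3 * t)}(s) 1/(s + 2) + 2/(s + 3)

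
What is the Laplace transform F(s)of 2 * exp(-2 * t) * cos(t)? 2 * (s + 2)/((s + 2)^2 + 1)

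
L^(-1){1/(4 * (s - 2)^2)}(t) t * exp(2 * t)/4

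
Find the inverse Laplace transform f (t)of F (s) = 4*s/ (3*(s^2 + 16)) 4*cos (4*t)/3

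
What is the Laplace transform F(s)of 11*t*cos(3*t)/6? 11*(s^2 - 9)/(6*(s^2 + 9)^2)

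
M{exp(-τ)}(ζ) gamma(ζ)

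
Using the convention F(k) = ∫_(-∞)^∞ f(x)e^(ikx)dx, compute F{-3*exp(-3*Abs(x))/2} -9/(k^2+9)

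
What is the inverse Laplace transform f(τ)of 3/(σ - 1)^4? τ^3*exp(τ)/2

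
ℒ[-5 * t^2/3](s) -10/(3 * s^3)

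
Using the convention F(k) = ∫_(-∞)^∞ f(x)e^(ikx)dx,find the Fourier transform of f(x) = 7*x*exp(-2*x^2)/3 7*sqrt(2)*I*sqrt(pi)*k*exp(-k^2/8)/24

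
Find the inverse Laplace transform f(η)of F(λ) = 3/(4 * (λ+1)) 3 * exp(-η)/4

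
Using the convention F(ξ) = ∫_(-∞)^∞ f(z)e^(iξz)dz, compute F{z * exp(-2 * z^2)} sqrt(2) * I * sqrt(pi) * ξ * exp(-ξ^2/8)/8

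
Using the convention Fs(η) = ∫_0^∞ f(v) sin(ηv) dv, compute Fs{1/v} pi/2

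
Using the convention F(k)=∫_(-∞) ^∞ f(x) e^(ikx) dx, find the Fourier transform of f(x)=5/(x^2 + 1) 5 * pi * exp(-Abs(k) ) 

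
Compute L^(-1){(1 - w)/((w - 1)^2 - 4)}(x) -exp(x)*cosh(2*x)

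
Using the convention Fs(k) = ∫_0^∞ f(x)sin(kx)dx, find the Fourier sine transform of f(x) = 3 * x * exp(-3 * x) 18 * k/(k^2 + 9)^2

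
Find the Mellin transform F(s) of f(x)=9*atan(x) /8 -9*pi*sec(pi*s/2) /(16*s) 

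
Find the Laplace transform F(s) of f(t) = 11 11/s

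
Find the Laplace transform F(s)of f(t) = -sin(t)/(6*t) -atan(1/s)/6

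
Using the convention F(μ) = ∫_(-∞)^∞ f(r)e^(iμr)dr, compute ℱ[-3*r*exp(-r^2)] -3*I*sqrt(pi)*μ*exp(-μ^2/4)/2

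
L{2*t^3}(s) 12/s^4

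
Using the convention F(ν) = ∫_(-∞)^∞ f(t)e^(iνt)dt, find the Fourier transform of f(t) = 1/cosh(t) pi/cosh(pi * ν/2)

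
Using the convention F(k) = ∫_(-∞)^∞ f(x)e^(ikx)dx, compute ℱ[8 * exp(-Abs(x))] 16/(k^2+1)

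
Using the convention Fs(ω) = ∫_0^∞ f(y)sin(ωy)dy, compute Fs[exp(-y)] ω/(ω^2+1)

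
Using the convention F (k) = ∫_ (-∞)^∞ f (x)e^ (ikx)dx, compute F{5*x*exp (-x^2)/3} 5*I*sqrt (pi)*k*exp (-k^2/4)/6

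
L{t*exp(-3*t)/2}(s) 1/(2*(s + 3)^2)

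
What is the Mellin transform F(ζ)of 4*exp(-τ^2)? 2*gamma(ζ/2)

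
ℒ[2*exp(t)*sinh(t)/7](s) 2/(7*s*(s - 2))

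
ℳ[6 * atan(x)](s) -3 * pi * sec(pi * s/2)/s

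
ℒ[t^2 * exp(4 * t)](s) 2/(s - 4)^3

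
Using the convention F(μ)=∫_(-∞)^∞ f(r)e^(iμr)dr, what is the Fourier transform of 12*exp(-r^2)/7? 12*sqrt(pi)*exp(-μ^2/4)/7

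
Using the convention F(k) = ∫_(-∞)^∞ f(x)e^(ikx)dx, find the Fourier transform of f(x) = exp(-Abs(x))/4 1/(2*(k^2 + 1))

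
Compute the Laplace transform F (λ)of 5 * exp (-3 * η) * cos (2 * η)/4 5 * (λ + 3)/ (4 * ( (λ + 3)^2 + 4))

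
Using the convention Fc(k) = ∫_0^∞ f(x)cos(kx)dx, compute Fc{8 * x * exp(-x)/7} 8 * (1 - k^2)/(7 * (k^2 + 1)^2)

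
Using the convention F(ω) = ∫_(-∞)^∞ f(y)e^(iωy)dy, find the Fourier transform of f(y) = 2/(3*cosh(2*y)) pi/(3*cosh(pi*ω/4))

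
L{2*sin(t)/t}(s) 2*atan(1/s)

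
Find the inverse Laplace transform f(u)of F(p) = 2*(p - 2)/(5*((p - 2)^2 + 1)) 2*exp(2*u)*cos(u)/5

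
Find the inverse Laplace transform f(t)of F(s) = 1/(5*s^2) t/5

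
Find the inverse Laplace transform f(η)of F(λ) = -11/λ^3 -11*η^2/2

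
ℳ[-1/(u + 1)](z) -pi*csc(pi*z)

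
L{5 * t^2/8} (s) 5/ (4 * s^3)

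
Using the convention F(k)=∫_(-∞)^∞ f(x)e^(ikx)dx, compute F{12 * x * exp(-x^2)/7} 6 * I * sqrt(pi) * k * exp(-k^2/4)/7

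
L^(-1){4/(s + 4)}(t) 4*exp(-4*t)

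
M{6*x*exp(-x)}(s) 6*gamma(s+1)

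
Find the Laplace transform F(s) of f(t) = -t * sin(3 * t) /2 -3 * s/(s^2 + 9) ^2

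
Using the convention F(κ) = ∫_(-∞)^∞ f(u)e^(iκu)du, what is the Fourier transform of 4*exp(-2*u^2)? 2*sqrt(2)*sqrt(pi)*exp(-κ^2/8)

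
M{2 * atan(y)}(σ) -pi * sec(pi * σ/2)/σ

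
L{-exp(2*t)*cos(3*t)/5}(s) (2 - s)/(5*((s - 2)^2+9))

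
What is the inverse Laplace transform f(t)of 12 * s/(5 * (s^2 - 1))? 12 * cosh(t)/5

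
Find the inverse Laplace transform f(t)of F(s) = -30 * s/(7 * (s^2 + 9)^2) -5 * t * sin(3 * t)/7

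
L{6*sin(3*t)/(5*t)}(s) 6*atan(3/s)/5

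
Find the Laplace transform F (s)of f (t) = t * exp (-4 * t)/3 1/ (3 * (s + 4)^2)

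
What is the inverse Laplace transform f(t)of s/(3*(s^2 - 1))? cosh(t)/3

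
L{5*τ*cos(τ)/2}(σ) 5*(σ^2-1)/(2*(σ^2 + 1)^2)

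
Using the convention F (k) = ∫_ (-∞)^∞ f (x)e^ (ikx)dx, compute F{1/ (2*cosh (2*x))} pi/ (4*cosh (pi*k/4))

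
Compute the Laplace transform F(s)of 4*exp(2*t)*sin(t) 4/((s - 2)^2+1)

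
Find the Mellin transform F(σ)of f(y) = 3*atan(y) -3*pi*sec(pi*σ/2)/(2*σ)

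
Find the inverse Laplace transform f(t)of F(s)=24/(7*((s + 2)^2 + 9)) 8*exp(-2*t)*sin(3*t)/7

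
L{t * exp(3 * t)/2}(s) 1/(2 * (s - 3)^2)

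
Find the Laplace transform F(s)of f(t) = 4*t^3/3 8/s^4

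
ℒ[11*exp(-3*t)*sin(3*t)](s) 33/((s + 3)^2 + 9)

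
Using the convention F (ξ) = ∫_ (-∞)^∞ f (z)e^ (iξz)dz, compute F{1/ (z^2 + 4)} pi * exp (-2 * Abs (ξ))/2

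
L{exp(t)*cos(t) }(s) (s - 1) /((s - 1) ^2 + 1) 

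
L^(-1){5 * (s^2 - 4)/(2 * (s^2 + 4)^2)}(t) 5 * t * cos(2 * t)/2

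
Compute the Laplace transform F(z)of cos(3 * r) z/(z^2 + 9)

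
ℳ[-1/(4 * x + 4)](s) -pi * csc(pi * s)/4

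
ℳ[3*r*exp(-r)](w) 3*gamma(w + 1)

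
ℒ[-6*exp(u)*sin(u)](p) -6/((p - 1)^2 + 1)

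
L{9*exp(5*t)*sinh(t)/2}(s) 9/(2*((s - 5)^2 - 1))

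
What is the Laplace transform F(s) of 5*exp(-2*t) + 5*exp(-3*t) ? 5/(s + 3) + 5/(s + 2) 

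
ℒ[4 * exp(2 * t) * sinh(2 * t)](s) 8/(s * (s - 4))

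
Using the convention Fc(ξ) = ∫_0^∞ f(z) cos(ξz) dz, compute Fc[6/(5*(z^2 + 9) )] pi*exp(-3*ξ) /5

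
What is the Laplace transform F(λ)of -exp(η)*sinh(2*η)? -2/((λ - 1)^2-4)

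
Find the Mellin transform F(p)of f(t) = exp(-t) gamma(p)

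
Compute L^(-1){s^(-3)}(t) t^2/2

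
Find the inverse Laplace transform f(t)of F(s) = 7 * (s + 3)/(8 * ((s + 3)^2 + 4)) 7 * exp(-3 * t) * cos(2 * t)/8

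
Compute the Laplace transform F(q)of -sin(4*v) -4/(q^2 + 16)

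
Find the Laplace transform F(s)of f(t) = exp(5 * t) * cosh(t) (s - 5)/((s - 5)^2-1)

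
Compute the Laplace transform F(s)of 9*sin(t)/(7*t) 9*atan(1/s)/7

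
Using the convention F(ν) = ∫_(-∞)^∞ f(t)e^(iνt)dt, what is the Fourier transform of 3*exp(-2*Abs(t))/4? 3/(ν^2+4)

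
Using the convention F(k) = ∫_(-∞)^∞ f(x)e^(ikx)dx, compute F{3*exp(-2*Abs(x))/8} 3/(2*(k^2+4))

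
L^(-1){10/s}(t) 10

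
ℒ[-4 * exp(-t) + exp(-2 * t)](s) 1/(s + 2) - 4/(s + 1)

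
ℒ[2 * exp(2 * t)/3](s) 2/(3 * (s - 2))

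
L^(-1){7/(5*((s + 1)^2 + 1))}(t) 7*exp(-t)*sin(t)/5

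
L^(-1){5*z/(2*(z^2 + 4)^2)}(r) 5*r*sin(2*r)/8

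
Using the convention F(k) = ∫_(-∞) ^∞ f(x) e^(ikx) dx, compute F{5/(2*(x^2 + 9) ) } 5*pi*exp(-3*Abs(k) ) /6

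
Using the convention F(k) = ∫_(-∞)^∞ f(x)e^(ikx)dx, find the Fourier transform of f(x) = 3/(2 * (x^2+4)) 3 * pi * exp(-2 * Abs(k))/4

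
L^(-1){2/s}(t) 2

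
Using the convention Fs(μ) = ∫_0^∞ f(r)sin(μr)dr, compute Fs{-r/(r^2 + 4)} -pi*exp(-2*μ)/2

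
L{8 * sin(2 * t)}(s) 16/(s^2 + 4)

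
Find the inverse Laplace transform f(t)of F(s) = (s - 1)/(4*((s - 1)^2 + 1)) exp(t)*cos(t)/4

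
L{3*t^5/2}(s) 180/s^6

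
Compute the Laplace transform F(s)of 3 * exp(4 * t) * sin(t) 3/((s - 4)^2 + 1)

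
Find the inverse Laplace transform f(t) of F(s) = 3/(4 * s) 3/4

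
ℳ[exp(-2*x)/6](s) gamma(s)/(6*2^s)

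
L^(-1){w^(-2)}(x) x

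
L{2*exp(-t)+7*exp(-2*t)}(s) 7/(s+2)+2/(s+1)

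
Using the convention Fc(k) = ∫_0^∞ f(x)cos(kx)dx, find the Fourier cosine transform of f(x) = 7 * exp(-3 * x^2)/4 7 * sqrt(3) * sqrt(pi) * exp(-k^2/12)/24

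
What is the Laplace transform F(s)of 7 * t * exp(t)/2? 7/(2 * (s - 1)^2)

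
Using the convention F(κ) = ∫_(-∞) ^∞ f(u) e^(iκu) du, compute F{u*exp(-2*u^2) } sqrt(2)*I*sqrt(pi)*κ*exp(-κ^2/8) /8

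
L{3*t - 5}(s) 3/s^2 - 5/s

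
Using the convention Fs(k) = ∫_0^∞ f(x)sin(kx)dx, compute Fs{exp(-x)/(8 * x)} atan(k)/8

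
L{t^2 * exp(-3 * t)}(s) 2/(s + 3)^3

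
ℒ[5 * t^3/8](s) 15/(4 * s^4) 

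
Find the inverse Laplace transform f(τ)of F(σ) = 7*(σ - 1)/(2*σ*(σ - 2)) 7*exp(τ)*cosh(τ)/2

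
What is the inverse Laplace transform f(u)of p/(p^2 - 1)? cosh(u)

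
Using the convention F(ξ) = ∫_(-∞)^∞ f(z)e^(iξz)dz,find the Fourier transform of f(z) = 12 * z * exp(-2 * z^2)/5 3 * sqrt(2) * I * sqrt(pi) * ξ * exp(-ξ^2/8)/10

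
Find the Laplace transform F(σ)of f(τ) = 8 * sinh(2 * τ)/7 16/(7 * (σ^2-4))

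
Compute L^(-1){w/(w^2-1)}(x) cosh(x)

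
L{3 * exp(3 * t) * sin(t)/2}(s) 3/(2 * ((s - 3)^2+1))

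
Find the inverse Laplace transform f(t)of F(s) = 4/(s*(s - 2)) 4*exp(t)*sinh(t)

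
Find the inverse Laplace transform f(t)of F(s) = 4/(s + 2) 4*exp(-2*t)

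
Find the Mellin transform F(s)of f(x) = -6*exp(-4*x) -6*gamma(s)/2^(2*s)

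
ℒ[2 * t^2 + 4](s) 4/s^3 + 4/s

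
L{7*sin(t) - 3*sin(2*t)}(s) 7/(s^2 + 1) - 6/(s^2 + 4)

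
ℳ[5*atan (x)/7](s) -5*pi*sec (pi*s/2)/ (14*s)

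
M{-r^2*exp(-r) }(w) -gamma(w + 2) 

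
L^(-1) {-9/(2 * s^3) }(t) -9 * t^2/4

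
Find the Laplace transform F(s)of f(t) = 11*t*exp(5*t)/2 11/(2*(s - 5)^2)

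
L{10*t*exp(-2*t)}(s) 10/(s + 2)^2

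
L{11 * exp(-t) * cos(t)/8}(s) 11 * (s + 1)/(8 * ((s + 1)^2 + 1))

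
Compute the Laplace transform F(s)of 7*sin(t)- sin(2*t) 7/(s^2 + 1) - 2/(s^2 + 4)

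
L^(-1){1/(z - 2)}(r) exp(2*r)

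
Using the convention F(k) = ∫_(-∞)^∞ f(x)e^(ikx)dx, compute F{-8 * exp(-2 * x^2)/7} -4 * sqrt(2) * sqrt(pi) * exp(-k^2/8)/7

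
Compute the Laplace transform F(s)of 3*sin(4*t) 12/(s^2 + 16)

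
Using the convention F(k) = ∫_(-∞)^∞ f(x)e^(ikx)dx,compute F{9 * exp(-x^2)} 9 * sqrt(pi) * exp(-k^2/4)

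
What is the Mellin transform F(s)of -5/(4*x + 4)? -5*pi*csc(pi*s)/4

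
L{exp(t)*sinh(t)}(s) 1/(s*(s - 2))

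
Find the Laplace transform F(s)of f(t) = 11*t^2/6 11/(3*s^3)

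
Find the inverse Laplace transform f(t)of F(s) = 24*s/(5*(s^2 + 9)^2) 4*t*sin(3*t)/5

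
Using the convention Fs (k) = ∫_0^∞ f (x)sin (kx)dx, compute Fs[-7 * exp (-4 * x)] -7 * k/ (k^2 + 16)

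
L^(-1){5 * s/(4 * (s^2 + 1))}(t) 5 * cos(t)/4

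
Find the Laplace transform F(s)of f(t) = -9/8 -9/(8*s)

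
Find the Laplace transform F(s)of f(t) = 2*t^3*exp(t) 12/(s - 1)^4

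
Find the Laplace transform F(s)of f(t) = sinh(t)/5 1/(5 * (s^2 - 1))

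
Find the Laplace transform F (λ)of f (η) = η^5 120/λ^6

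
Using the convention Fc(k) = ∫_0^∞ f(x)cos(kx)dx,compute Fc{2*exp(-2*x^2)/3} sqrt(2)*sqrt(pi)*exp(-k^2/8)/6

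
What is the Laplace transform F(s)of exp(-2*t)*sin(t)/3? 1/(3*((s + 2)^2 + 1))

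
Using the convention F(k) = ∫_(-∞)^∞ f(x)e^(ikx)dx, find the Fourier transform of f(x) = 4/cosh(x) 4*pi/cosh(pi*k/2)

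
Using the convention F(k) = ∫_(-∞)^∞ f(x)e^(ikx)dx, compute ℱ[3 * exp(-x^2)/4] 3 * sqrt(pi) * exp(-k^2/4)/4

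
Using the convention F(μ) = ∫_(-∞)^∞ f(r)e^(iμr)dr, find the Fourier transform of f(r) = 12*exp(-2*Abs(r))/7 48/(7*(μ^2 + 4))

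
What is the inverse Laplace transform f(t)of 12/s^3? 6 * t^2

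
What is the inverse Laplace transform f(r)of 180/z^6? 3 * r^5/2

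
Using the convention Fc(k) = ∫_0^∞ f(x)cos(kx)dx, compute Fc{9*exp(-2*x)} 18/(k^2 + 4)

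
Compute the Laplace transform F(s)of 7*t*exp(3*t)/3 7/(3*(s - 3)^2)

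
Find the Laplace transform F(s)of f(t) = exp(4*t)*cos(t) (s - 4)/((s - 4)^2+1)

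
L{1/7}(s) 1/(7 * s)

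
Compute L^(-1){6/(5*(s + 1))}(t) 6*exp(-t)/5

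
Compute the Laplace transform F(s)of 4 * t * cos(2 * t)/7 4 * (s^2-4)/(7 * (s^2 + 4)^2)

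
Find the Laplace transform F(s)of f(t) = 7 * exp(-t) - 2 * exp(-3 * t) 7/(s + 1) - 2/(s + 3)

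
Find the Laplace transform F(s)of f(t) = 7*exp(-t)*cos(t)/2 7*(s + 1)/(2*((s + 1)^2 + 1))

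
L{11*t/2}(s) 11/(2*s^2) 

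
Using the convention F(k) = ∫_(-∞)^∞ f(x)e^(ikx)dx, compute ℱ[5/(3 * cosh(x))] 5 * pi/(3 * cosh(pi * k/2))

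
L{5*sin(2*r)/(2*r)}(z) 5*atan(2/z)/2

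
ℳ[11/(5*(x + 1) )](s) 11*pi*csc(pi*s) /5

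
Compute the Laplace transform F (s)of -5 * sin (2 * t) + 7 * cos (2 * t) 7 * s/ (s^2 + 4) - 10/ (s^2 + 4)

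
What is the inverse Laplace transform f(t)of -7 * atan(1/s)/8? -7 * sin(t)/(8 * t)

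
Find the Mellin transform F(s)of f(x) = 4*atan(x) -2*pi*sec(pi*s/2)/s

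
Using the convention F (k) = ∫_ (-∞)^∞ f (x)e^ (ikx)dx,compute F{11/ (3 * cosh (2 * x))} 11 * pi/ (6 * cosh (pi * k/4))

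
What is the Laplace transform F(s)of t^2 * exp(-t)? 2/(s+1)^3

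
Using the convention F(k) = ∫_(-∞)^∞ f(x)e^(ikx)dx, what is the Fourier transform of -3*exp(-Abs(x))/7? -6/(7*k^2 + 7)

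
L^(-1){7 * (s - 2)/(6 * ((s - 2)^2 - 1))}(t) 7 * exp(2 * t) * cosh(t)/6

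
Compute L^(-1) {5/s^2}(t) 5*t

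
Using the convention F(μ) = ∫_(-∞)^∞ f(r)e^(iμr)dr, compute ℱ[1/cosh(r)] pi/cosh(pi * μ/2)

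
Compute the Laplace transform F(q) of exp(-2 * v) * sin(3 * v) 3/((q + 2) ^2 + 9) 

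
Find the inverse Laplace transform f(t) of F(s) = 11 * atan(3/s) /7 11 * sin(3 * t) /(7 * t) 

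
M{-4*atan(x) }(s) 2*pi*sec(pi*s/2) /s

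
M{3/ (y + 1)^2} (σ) -3*pi*(σ - 1)/sin (pi*σ)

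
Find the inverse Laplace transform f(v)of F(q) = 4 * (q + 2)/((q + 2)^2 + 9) 4 * exp(-2 * v) * cos(3 * v)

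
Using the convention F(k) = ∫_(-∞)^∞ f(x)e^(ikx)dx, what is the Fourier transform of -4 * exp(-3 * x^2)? -4 * sqrt(3) * sqrt(pi) * exp(-k^2/12)/3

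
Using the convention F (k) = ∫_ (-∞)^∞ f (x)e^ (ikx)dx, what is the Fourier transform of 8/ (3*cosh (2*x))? 4*pi/ (3*cosh (pi*k/4))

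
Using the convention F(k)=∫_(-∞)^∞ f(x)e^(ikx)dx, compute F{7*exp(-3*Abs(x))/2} 21/(k^2 + 9)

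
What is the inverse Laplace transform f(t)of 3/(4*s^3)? 3*t^2/8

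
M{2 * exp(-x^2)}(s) gamma(s/2)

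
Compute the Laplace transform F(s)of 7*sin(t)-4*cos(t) 7/(s^2 + 1)-4*s/(s^2 + 1)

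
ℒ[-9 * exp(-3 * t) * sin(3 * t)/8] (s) -27/(8 * (s + 3)^2 + 72)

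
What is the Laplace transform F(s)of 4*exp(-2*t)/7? 4/(7*(s + 2))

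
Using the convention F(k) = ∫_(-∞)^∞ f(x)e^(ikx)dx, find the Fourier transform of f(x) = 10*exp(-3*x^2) 10*sqrt(3)*sqrt(pi)*exp(-k^2/12)/3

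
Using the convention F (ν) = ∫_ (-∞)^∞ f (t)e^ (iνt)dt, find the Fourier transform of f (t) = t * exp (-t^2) I * sqrt (pi) * ν * exp (-ν^2/4)/2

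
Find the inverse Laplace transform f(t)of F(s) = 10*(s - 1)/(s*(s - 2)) 10*exp(t)*cosh(t)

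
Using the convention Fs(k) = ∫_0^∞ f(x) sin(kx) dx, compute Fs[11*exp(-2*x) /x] 11*atan(k/2) 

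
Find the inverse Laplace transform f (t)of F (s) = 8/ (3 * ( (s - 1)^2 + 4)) 4 * exp (t) * sin (2 * t)/3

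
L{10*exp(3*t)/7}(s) 10/(7*(s - 3))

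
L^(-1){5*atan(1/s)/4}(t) 5*sin(t)/(4*t)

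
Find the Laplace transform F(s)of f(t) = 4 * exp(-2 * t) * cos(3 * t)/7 4 * (s+2)/(7 * ((s+2)^2+9))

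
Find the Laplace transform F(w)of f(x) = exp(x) 1/(w - 1)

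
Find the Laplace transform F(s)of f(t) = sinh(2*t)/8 1/(4*(s^2-4))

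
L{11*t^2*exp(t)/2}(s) 11/(s - 1)^3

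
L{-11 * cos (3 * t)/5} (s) -11 * s/ (5 * s^2 + 45)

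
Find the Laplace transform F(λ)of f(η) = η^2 2/λ^3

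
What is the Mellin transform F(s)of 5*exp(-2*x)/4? 5*gamma(s)/(4*2^s)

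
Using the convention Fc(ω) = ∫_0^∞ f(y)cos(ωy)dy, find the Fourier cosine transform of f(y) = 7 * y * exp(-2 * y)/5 7 * (4 - ω^2)/(5 * (ω^2 + 4)^2)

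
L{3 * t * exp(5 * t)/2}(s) 3/(2 * (s - 5)^2)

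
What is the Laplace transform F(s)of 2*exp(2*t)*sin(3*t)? 6/((s - 2)^2 + 9)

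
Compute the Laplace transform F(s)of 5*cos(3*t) 5*s/(s^2 + 9)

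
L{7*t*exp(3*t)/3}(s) 7/(3*(s - 3)^2)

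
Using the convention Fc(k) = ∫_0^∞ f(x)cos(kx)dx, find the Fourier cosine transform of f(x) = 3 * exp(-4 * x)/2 6/(k^2 + 16)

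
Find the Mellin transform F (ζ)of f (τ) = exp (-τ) gamma (ζ)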